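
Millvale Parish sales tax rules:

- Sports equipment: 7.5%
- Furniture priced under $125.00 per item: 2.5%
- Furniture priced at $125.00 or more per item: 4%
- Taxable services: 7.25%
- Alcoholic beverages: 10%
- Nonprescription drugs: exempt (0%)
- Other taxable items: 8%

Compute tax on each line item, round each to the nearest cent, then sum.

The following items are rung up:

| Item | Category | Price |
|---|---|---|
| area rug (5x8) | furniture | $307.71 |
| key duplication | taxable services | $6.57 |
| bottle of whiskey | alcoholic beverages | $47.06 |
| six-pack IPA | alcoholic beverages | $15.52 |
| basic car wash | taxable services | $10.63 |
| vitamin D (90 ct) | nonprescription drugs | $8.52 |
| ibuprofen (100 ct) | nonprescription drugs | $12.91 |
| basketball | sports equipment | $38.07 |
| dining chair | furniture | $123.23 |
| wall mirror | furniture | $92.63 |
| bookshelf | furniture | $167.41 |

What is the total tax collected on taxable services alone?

$1.25

Key duplication $6.57: taxable services → 7.25% → $0.48
Basic car wash $10.63: taxable services → 7.25% → $0.77
Tax on taxable services = $0.48 + $0.77 = $1.25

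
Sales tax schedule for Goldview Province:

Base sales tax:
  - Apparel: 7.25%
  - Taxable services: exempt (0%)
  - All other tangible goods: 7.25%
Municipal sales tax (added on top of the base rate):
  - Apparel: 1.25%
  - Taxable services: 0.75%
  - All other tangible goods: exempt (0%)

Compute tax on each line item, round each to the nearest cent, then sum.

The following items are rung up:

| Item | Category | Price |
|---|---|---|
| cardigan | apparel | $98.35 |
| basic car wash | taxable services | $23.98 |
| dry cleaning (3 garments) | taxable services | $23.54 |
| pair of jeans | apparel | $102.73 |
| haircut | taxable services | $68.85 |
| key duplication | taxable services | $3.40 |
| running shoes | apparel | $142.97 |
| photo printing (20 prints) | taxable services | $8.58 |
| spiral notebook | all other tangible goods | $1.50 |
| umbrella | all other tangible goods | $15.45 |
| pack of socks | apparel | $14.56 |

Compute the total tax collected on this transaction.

Cardigan $98.35: apparel → 7.25% + 1.25% municipal = 8.5% → $8.36
Basic car wash $23.98: taxable services → 0% + 0.75% municipal = 0.75% → $0.18
Dry cleaning (3 garments) $23.54: taxable services → 0% + 0.75% municipal = 0.75% → $0.18
Pair of jeans $102.73: apparel → 7.25% + 1.25% municipal = 8.5% → $8.73
Haircut $68.85: taxable services → 0% + 0.75% municipal = 0.75% → $0.52
Key duplication $3.40: taxable services → 0% + 0.75% municipal = 0.75% → $0.03
Running shoes $142.97: apparel → 7.25% + 1.25% municipal = 8.5% → $12.15
Photo printing (20 prints) $8.58: taxable services → 0% + 0.75% municipal = 0.75% → $0.06
Spiral notebook $1.50: all other tangible goods → 7.25% + 0% municipal = 7.25% → $0.11
Umbrella $15.45: all other tangible goods → 7.25% + 0% municipal = 7.25% → $1.12
Pack of socks $14.56: apparel → 7.25% + 1.25% municipal = 8.5% → $1.24
Total tax = $8.36 + $0.18 + $0.18 + $8.73 + $0.52 + $0.03 + $12.15 + $0.06 + $0.11 + $1.12 + $1.24 = $32.68

$32.68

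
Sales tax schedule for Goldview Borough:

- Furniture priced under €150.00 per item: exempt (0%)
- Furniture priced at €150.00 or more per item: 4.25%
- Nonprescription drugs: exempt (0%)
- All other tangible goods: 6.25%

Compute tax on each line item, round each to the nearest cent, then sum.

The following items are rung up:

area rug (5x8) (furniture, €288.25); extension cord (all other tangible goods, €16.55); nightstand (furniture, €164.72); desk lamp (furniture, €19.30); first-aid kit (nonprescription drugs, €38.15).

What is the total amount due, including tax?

€547.25

Area rug (5x8) €288.25: furniture, €150.00 or more → 4.25% → €12.25
Extension cord €16.55: all other tangible goods → 6.25% → €1.03
Nightstand €164.72: furniture, €150.00 or more → 4.25% → €7.00
Desk lamp €19.30: furniture, under €150.00 → 0% → €0.00
First-aid kit €38.15: nonprescription drugs → 0% → €0.00
Subtotal = €526.97; tax = €20.28; total due = €547.25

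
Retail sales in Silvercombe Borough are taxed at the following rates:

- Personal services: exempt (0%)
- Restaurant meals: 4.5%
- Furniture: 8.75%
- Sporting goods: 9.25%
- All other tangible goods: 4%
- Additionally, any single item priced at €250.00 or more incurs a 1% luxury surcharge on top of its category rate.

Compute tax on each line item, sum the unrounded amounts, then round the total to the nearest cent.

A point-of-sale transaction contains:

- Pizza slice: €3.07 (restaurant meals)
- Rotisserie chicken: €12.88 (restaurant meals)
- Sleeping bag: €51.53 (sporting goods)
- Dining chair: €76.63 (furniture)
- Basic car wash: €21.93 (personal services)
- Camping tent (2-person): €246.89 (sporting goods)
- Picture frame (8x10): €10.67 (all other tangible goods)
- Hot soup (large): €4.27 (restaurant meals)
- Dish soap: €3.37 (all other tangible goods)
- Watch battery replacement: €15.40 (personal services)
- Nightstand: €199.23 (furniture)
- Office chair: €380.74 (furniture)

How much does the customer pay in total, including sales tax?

€1116.95

Pizza slice €3.07: restaurant meals → 4.5% → €0.13815
Rotisserie chicken €12.88: restaurant meals → 4.5% → €0.5796
Sleeping bag €51.53: sporting goods → 9.25% → €4.766525
Dining chair €76.63: furniture → 8.75% → €6.705125
Basic car wash €21.93: personal services → 0% → €0.00
Camping tent (2-person) €246.89: sporting goods → 9.25% → €22.837325
Picture frame (8x10) €10.67: all other tangible goods → 4% → €0.4268
Hot soup (large) €4.27: restaurant meals → 4.5% → €0.19215
Dish soap €3.37: all other tangible goods → 4% → €0.1348
Watch battery replacement €15.40: personal services → 0% → €0.00
Nightstand €199.23: furniture → 8.75% → €17.432625
Office chair €380.74: furniture → 8.75% + 1% surcharge = 9.75% → €37.12215
Subtotal = €1026.61; unrounded tax = €90.33525 → €90.34; total due = €1116.95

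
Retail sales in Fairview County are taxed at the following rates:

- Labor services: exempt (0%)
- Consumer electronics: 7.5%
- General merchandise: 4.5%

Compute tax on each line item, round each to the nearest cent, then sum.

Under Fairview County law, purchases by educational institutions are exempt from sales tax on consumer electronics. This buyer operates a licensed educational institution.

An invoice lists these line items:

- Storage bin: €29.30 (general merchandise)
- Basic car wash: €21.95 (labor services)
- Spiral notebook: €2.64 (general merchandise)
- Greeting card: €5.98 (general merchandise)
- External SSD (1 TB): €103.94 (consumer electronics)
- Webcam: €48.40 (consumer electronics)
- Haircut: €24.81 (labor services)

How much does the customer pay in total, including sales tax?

€238.73

Storage bin €29.30: general merchandise → 4.5% → €1.32
Basic car wash €21.95: labor services → 0% → €0.00
Spiral notebook €2.64: general merchandise → 4.5% → €0.12
Greeting card €5.98: general merchandise → 4.5% → €0.27
External SSD (1 TB) €103.94: consumer electronics, buyer-exempt → 0% → €0.00
Webcam €48.40: consumer electronics, buyer-exempt → 0% → €0.00
Haircut €24.81: labor services → 0% → €0.00
Subtotal = €237.02; tax = €1.71; total due = €238.73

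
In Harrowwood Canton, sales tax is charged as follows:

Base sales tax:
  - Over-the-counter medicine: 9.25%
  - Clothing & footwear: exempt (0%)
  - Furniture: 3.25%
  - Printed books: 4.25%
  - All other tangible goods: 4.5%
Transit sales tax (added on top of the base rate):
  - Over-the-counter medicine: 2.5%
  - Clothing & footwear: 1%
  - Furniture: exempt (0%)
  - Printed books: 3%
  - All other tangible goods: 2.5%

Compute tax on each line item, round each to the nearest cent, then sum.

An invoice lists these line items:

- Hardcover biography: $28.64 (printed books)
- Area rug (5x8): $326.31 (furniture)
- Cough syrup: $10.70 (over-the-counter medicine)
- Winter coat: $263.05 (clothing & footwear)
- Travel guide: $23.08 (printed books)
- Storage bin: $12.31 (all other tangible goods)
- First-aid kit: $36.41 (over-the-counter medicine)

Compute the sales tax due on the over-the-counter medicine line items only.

$5.54

Cough syrup $10.70: over-the-counter medicine → 9.25% + 2.5% transit = 11.75% → $1.26
First-aid kit $36.41: over-the-counter medicine → 9.25% + 2.5% transit = 11.75% → $4.28
Tax on over-the-counter medicine = $1.26 + $4.28 = $5.54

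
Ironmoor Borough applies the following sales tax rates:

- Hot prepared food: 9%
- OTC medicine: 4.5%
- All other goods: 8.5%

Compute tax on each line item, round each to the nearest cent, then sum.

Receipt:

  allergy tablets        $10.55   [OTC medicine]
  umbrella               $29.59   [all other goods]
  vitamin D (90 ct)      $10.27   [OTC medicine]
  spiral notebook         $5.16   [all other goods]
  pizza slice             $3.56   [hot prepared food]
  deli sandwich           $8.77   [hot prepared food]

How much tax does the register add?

$5.00

Allergy tablets $10.55: OTC medicine → 4.5% → $0.47
Umbrella $29.59: all other goods → 8.5% → $2.52
Vitamin D (90 ct) $10.27: OTC medicine → 4.5% → $0.46
Spiral notebook $5.16: all other goods → 8.5% → $0.44
Pizza slice $3.56: hot prepared food → 9% → $0.32
Deli sandwich $8.77: hot prepared food → 9% → $0.79
Total tax = $0.47 + $2.52 + $0.46 + $0.44 + $0.32 + $0.79 = $5.00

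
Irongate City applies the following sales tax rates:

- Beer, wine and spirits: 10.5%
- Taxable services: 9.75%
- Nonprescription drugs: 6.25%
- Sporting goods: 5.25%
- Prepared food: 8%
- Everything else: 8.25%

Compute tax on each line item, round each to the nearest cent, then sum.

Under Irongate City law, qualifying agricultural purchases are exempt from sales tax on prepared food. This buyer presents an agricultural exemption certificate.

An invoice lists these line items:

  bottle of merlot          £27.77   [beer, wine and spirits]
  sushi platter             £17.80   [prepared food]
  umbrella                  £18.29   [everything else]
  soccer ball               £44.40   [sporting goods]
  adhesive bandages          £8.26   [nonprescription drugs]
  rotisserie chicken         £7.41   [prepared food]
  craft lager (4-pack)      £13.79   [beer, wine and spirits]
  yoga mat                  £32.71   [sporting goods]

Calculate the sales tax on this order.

Bottle of merlot £27.77: beer, wine and spirits → 10.5% → £2.92
Sushi platter £17.80: prepared food, buyer-exempt → 0% → £0.00
Umbrella £18.29: everything else → 8.25% → £1.51
Soccer ball £44.40: sporting goods → 5.25% → £2.33
Adhesive bandages £8.26: nonprescription drugs → 6.25% → £0.52
Rotisserie chicken £7.41: prepared food, buyer-exempt → 0% → £0.00
Craft lager (4-pack) £13.79: beer, wine and spirits → 10.5% → £1.45
Yoga mat £32.71: sporting goods → 5.25% → £1.72
Total tax = £2.92 + £1.51 + £2.33 + £0.52 + £1.45 + £1.72 = £10.45

£10.45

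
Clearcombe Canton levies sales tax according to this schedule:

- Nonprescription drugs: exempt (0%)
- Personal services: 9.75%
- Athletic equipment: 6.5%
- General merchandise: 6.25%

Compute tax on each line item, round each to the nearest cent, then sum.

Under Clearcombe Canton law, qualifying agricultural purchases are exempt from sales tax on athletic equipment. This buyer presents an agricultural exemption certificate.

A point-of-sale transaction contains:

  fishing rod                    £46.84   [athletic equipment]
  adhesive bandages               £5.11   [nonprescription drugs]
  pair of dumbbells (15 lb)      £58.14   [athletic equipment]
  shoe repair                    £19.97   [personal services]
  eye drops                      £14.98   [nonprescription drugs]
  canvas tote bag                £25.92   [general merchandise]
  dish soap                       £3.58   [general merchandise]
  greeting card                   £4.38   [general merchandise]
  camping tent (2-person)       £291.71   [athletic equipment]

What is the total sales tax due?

Fishing rod £46.84: athletic equipment, buyer-exempt → 0% → £0.00
Adhesive bandages £5.11: nonprescription drugs → 0% → £0.00
Pair of dumbbells (15 lb) £58.14: athletic equipment, buyer-exempt → 0% → £0.00
Shoe repair £19.97: personal services → 9.75% → £1.95
Eye drops £14.98: nonprescription drugs → 0% → £0.00
Canvas tote bag £25.92: general merchandise → 6.25% → £1.62
Dish soap £3.58: general merchandise → 6.25% → £0.22
Greeting card £4.38: general merchandise → 6.25% → £0.27
Camping tent (2-person) £291.71: athletic equipment, buyer-exempt → 0% → £0.00
Total tax = £1.95 + £1.62 + £0.22 + £0.27 = £4.06

£4.06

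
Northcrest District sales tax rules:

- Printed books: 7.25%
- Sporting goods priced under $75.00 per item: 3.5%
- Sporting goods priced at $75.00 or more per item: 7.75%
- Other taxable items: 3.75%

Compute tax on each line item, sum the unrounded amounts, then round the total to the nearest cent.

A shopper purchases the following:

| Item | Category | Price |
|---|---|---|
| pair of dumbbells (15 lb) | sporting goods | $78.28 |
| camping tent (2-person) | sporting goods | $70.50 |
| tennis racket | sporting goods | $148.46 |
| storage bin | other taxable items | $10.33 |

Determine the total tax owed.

Pair of dumbbells (15 lb) $78.28: sporting goods, $75.00 or more → 7.75% → $6.0667
Camping tent (2-person) $70.50: sporting goods, under $75.00 → 3.5% → $2.4675
Tennis racket $148.46: sporting goods, $75.00 or more → 7.75% → $11.50565
Storage bin $10.33: other taxable items → 3.75% → $0.387375
Unrounded tax sum = $20.427225 → $20.43

$20.43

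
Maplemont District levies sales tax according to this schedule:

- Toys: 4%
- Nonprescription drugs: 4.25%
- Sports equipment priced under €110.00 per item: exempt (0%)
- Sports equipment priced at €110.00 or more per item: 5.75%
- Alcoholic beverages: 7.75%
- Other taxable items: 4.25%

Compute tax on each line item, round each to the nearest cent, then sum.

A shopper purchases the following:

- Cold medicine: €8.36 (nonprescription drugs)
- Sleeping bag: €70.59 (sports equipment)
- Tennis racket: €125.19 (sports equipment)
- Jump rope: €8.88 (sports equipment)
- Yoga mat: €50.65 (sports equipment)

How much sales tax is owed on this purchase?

Cold medicine €8.36: nonprescription drugs → 4.25% → €0.36
Sleeping bag €70.59: sports equipment, under €110.00 → 0% → €0.00
Tennis racket €125.19: sports equipment, €110.00 or more → 5.75% → €7.20
Jump rope €8.88: sports equipment, under €110.00 → 0% → €0.00
Yoga mat €50.65: sports equipment, under €110.00 → 0% → €0.00
Total tax = €0.36 + €7.20 = €7.56

€7.56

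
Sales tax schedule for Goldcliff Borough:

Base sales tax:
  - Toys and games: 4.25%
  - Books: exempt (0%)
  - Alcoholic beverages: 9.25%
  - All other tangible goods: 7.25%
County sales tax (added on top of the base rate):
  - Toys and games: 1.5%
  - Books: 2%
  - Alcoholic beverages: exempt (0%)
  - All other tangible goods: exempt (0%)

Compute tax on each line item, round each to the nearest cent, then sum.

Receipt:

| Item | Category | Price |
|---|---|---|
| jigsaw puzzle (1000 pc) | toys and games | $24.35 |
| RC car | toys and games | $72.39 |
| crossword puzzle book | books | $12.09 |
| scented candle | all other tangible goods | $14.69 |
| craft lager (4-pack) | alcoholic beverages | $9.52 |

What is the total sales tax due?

Jigsaw puzzle (1000 pc) $24.35: toys and games → 4.25% + 1.5% county = 5.75% → $1.40
RC car $72.39: toys and games → 4.25% + 1.5% county = 5.75% → $4.16
Crossword puzzle book $12.09: books → 0% + 2% county = 2% → $0.24
Scented candle $14.69: all other tangible goods → 7.25% + 0% county = 7.25% → $1.07
Craft lager (4-pack) $9.52: alcoholic beverages → 9.25% + 0% county = 9.25% → $0.88
Total tax = $1.40 + $4.16 + $0.24 + $1.07 + $0.88 = $7.75

$7.75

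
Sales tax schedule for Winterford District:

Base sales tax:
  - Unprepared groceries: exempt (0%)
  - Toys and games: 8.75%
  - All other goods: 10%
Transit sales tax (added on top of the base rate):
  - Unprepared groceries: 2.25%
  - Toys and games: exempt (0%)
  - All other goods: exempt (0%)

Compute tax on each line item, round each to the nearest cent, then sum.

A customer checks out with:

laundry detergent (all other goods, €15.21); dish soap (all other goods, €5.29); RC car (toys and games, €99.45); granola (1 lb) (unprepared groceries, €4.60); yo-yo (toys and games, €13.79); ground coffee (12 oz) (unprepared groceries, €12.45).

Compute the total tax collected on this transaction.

€12.34

Laundry detergent €15.21: all other goods → 10% + 0% transit = 10% → €1.52
Dish soap €5.29: all other goods → 10% + 0% transit = 10% → €0.53
RC car €99.45: toys and games → 8.75% + 0% transit = 8.75% → €8.70
Granola (1 lb) €4.60: unprepared groceries → 0% + 2.25% transit = 2.25% → €0.10
Yo-yo €13.79: toys and games → 8.75% + 0% transit = 8.75% → €1.21
Ground coffee (12 oz) €12.45: unprepared groceries → 0% + 2.25% transit = 2.25% → €0.28
Total tax = €1.52 + €0.53 + €8.70 + €0.10 + €1.21 + €0.28 = €12.34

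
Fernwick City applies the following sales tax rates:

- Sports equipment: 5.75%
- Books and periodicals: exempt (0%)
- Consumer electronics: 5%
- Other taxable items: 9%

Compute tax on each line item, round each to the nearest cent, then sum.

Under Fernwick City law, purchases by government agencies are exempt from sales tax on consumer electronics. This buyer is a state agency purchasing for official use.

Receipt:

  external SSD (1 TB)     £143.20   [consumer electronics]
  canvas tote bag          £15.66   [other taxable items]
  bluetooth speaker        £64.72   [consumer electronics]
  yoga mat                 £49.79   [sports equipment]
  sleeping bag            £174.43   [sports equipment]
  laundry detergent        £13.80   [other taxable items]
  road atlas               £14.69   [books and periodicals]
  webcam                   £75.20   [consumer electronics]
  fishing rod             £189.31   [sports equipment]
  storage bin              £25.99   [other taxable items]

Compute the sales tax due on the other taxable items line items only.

£4.99

Canvas tote bag £15.66: other taxable items → 9% → £1.41
Laundry detergent £13.80: other taxable items → 9% → £1.24
Storage bin £25.99: other taxable items → 9% → £2.34
Tax on other taxable items = £1.41 + £1.24 + £2.34 = £4.99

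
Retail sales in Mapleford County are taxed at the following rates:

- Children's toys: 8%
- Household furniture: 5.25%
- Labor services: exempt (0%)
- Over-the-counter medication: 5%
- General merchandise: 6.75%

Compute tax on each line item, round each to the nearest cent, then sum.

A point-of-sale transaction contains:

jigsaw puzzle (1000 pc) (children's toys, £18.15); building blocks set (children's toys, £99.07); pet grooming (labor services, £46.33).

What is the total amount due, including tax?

Jigsaw puzzle (1000 pc) £18.15: children's toys → 8% → £1.45
Building blocks set £99.07: children's toys → 8% → £7.93
Pet grooming £46.33: labor services → 0% → £0.00
Subtotal = £163.55; tax = £9.38; total due = £172.93

£172.93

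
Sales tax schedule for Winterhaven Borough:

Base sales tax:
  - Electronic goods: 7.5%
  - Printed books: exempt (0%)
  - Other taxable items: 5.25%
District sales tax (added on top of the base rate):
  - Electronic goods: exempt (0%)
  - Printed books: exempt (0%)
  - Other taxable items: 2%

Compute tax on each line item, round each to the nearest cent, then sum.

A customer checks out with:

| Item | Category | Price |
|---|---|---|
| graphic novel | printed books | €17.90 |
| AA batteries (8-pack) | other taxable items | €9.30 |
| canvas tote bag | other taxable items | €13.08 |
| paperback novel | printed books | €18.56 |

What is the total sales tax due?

€1.62

Graphic novel €17.90: printed books → 0% + 0% district = 0% → €0.00
AA batteries (8-pack) €9.30: other taxable items → 5.25% + 2% district = 7.25% → €0.67
Canvas tote bag €13.08: other taxable items → 5.25% + 2% district = 7.25% → €0.95
Paperback novel €18.56: printed books → 0% + 0% district = 0% → €0.00
Total tax = €0.67 + €0.95 = €1.62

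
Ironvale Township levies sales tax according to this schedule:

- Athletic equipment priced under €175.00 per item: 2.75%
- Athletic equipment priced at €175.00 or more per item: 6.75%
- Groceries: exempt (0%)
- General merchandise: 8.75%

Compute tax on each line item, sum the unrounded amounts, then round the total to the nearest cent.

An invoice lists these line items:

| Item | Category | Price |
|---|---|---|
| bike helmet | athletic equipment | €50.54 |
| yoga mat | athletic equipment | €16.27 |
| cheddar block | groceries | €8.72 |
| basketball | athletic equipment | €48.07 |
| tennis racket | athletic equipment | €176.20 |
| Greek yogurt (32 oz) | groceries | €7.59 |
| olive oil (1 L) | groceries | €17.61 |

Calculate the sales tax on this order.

€15.05

Bike helmet €50.54: athletic equipment, under €175.00 → 2.75% → €1.38985
Yoga mat €16.27: athletic equipment, under €175.00 → 2.75% → €0.447425
Cheddar block €8.72: groceries → 0% → €0.00
Basketball €48.07: athletic equipment, under €175.00 → 2.75% → €1.321925
Tennis racket €176.20: athletic equipment, €175.00 or more → 6.75% → €11.8935
Greek yogurt (32 oz) €7.59: groceries → 0% → €0.00
Olive oil (1 L) €17.61: groceries → 0% → €0.00
Unrounded tax sum = €15.0527 → €15.05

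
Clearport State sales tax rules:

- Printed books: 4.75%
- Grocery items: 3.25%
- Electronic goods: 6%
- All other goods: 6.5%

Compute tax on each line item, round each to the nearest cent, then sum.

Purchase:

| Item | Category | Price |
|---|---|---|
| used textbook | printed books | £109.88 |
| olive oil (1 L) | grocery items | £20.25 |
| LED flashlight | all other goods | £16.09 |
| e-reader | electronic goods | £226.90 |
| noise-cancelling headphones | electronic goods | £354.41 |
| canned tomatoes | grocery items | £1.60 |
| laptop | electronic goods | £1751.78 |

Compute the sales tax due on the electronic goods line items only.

£139.98

E-reader £226.90: electronic goods → 6% → £13.61
Noise-cancelling headphones £354.41: electronic goods → 6% → £21.26
Laptop £1751.78: electronic goods → 6% → £105.11
Tax on electronic goods = £13.61 + £21.26 + £105.11 = £139.98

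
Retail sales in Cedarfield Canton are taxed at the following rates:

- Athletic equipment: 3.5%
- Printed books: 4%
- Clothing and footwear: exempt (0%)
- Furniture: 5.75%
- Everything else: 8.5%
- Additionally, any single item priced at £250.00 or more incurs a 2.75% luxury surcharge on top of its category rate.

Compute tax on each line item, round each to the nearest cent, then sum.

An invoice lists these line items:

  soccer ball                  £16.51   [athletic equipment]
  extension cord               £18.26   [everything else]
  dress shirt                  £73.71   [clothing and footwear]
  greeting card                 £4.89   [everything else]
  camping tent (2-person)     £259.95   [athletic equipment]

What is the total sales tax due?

Soccer ball £16.51: athletic equipment → 3.5% → £0.58
Extension cord £18.26: everything else → 8.5% → £1.55
Dress shirt £73.71: clothing and footwear → 0% → £0.00
Greeting card £4.89: everything else → 8.5% → £0.42
Camping tent (2-person) £259.95: athletic equipment → 3.5% + 2.75% surcharge = 6.25% → £16.25
Total tax = £0.58 + £1.55 + £0.42 + £16.25 = £18.80

£18.80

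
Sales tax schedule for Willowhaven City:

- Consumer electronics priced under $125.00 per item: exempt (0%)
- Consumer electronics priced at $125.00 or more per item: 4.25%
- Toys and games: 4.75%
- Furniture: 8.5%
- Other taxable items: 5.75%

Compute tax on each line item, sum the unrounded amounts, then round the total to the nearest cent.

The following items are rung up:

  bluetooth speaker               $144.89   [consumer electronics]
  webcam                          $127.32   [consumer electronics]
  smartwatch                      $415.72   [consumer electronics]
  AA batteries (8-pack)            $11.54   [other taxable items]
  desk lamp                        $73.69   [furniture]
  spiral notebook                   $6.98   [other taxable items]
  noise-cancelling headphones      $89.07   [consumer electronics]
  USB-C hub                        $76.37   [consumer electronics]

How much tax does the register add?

$36.57

Bluetooth speaker $144.89: consumer electronics, $125.00 or more → 4.25% → $6.157825
Webcam $127.32: consumer electronics, $125.00 or more → 4.25% → $5.4111
Smartwatch $415.72: consumer electronics, $125.00 or more → 4.25% → $17.6681
AA batteries (8-pack) $11.54: other taxable items → 5.75% → $0.66355
Desk lamp $73.69: furniture → 8.5% → $6.26365
Spiral notebook $6.98: other taxable items → 5.75% → $0.40135
Noise-cancelling headphones $89.07: consumer electronics, under $125.00 → 0% → $0.00
USB-C hub $76.37: consumer electronics, under $125.00 → 0% → $0.00
Unrounded tax sum = $36.565575 → $36.57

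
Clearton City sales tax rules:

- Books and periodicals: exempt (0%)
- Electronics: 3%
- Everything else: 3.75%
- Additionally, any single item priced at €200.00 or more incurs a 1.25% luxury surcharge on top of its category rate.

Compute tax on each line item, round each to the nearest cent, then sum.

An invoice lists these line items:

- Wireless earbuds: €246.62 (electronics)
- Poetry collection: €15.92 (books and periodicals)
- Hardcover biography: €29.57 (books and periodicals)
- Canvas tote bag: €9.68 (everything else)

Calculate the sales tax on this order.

€10.84

Wireless earbuds €246.62: electronics → 3% + 1.25% surcharge = 4.25% → €10.48
Poetry collection €15.92: books and periodicals → 0% → €0.00
Hardcover biography €29.57: books and periodicals → 0% → €0.00
Canvas tote bag €9.68: everything else → 3.75% → €0.36
Total tax = €10.48 + €0.36 = €10.84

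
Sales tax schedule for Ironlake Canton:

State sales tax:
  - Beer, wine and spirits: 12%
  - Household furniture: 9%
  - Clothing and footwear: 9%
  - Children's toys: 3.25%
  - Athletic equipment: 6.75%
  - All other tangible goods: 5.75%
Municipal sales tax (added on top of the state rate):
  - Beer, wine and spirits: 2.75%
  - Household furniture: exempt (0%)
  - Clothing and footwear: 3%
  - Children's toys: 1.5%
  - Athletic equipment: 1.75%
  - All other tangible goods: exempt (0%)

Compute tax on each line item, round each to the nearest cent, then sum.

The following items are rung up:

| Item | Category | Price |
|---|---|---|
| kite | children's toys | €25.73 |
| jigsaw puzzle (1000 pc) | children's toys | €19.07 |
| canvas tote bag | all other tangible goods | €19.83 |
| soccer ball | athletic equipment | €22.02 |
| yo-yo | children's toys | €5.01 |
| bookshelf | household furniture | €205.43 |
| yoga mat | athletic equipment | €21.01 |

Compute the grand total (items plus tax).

Kite €25.73: children's toys → 3.25% + 1.5% municipal = 4.75% → €1.22
Jigsaw puzzle (1000 pc) €19.07: children's toys → 3.25% + 1.5% municipal = 4.75% → €0.91
Canvas tote bag €19.83: all other tangible goods → 5.75% + 0% municipal = 5.75% → €1.14
Soccer ball €22.02: athletic equipment → 6.75% + 1.75% municipal = 8.5% → €1.87
Yo-yo €5.01: children's toys → 3.25% + 1.5% municipal = 4.75% → €0.24
Bookshelf €205.43: household furniture → 9% + 0% municipal = 9% → €18.49
Yoga mat €21.01: athletic equipment → 6.75% + 1.75% municipal = 8.5% → €1.79
Subtotal = €318.10; tax = €25.66; total due = €343.76

€343.76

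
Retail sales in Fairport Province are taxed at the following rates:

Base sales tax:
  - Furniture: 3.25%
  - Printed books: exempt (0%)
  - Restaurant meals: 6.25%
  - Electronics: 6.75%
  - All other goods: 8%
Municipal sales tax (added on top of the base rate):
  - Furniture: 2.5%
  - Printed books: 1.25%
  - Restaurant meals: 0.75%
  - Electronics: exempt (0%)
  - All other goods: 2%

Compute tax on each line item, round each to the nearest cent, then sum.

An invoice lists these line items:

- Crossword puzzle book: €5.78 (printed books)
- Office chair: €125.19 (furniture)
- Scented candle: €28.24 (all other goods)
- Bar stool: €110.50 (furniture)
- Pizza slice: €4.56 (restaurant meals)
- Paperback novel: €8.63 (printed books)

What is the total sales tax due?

Crossword puzzle book €5.78: printed books → 0% + 1.25% municipal = 1.25% → €0.07
Office chair €125.19: furniture → 3.25% + 2.5% municipal = 5.75% → €7.20
Scented candle €28.24: all other goods → 8% + 2% municipal = 10% → €2.82
Bar stool €110.50: furniture → 3.25% + 2.5% municipal = 5.75% → €6.35
Pizza slice €4.56: restaurant meals → 6.25% + 0.75% municipal = 7% → €0.32
Paperback novel €8.63: printed books → 0% + 1.25% municipal = 1.25% → €0.11
Total tax = €0.07 + €7.20 + €2.82 + €6.35 + €0.32 + €0.11 = €16.87

€16.87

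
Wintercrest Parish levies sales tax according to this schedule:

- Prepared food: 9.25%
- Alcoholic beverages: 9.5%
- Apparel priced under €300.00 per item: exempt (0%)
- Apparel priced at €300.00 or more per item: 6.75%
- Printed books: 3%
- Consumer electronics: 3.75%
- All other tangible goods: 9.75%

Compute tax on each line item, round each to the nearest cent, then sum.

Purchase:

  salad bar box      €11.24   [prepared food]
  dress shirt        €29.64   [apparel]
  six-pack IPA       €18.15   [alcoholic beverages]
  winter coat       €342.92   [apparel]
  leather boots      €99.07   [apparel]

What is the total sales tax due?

Salad bar box €11.24: prepared food → 9.25% → €1.04
Dress shirt €29.64: apparel, under €300.00 → 0% → €0.00
Six-pack IPA €18.15: alcoholic beverages → 9.5% → €1.72
Winter coat €342.92: apparel, €300.00 or more → 6.75% → €23.15
Leather boots €99.07: apparel, under €300.00 → 0% → €0.00
Total tax = €1.04 + €1.72 + €23.15 = €25.91

€25.91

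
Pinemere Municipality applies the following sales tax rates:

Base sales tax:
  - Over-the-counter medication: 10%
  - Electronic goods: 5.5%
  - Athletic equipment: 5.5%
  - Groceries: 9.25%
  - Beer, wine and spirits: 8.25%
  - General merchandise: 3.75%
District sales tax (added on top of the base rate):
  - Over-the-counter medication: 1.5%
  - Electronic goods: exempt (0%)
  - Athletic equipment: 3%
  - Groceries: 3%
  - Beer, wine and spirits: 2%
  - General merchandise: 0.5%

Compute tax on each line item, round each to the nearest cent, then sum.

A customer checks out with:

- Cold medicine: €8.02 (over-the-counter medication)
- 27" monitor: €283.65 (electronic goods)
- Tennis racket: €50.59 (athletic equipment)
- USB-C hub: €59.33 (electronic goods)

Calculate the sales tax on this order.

€24.08

Cold medicine €8.02: over-the-counter medication → 10% + 1.5% district = 11.5% → €0.92
27" monitor €283.65: electronic goods → 5.5% + 0% district = 5.5% → €15.60
Tennis racket €50.59: athletic equipment → 5.5% + 3% district = 8.5% → €4.30
USB-C hub €59.33: electronic goods → 5.5% + 0% district = 5.5% → €3.26
Total tax = €0.92 + €15.60 + €4.30 + €3.26 = €24.08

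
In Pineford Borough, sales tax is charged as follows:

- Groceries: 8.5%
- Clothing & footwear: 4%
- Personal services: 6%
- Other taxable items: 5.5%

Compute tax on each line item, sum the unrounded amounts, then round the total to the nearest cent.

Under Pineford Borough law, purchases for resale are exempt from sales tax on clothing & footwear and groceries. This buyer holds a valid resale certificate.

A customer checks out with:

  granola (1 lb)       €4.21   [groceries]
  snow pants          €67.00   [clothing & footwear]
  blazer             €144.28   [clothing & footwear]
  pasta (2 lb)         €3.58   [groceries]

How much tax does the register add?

Granola (1 lb) €4.21: groceries, buyer-exempt → 0% → €0.00
Snow pants €67.00: clothing & footwear, buyer-exempt → 0% → €0.00
Blazer €144.28: clothing & footwear, buyer-exempt → 0% → €0.00
Pasta (2 lb) €3.58: groceries, buyer-exempt → 0% → €0.00
Unrounded tax sum = €0.00 → €0.00

€0.00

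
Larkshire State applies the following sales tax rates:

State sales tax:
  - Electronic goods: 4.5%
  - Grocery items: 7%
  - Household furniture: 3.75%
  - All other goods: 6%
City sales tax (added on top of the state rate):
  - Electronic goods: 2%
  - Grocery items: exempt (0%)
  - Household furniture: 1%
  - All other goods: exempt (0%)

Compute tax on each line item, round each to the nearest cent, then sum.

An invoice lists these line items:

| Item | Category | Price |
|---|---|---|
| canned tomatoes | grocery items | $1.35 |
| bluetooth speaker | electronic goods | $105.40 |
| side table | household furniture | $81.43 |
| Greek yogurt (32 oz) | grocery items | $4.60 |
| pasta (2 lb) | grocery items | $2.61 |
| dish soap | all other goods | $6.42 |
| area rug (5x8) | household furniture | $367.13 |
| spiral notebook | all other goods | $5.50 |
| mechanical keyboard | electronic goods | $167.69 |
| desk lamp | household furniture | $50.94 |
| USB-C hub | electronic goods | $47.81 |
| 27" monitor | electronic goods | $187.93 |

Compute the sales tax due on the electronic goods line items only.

$33.08

Bluetooth speaker $105.40: electronic goods → 4.5% + 2% city = 6.5% → $6.85
Mechanical keyboard $167.69: electronic goods → 4.5% + 2% city = 6.5% → $10.90
USB-C hub $47.81: electronic goods → 4.5% + 2% city = 6.5% → $3.11
27" monitor $187.93: electronic goods → 4.5% + 2% city = 6.5% → $12.22
Tax on electronic goods = $6.85 + $10.90 + $3.11 + $12.22 = $33.08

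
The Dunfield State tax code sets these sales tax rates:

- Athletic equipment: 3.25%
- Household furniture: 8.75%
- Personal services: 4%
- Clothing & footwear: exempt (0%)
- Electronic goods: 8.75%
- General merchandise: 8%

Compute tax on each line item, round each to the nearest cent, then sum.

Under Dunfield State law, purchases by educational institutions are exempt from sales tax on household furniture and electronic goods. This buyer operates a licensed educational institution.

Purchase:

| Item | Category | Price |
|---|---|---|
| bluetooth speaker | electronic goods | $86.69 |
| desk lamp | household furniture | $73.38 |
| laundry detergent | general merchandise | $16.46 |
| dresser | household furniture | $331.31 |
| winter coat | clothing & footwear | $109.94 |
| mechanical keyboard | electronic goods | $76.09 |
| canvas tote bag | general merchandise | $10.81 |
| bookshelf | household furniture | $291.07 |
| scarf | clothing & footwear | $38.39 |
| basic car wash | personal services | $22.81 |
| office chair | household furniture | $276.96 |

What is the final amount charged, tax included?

$1337.00

Bluetooth speaker $86.69: electronic goods, buyer-exempt → 0% → $0.00
Desk lamp $73.38: household furniture, buyer-exempt → 0% → $0.00
Laundry detergent $16.46: general merchandise → 8% → $1.32
Dresser $331.31: household furniture, buyer-exempt → 0% → $0.00
Winter coat $109.94: clothing & footwear → 0% → $0.00
Mechanical keyboard $76.09: electronic goods, buyer-exempt → 0% → $0.00
Canvas tote bag $10.81: general merchandise → 8% → $0.86
Bookshelf $291.07: household furniture, buyer-exempt → 0% → $0.00
Scarf $38.39: clothing & footwear → 0% → $0.00
Basic car wash $22.81: personal services → 4% → $0.91
Office chair $276.96: household furniture, buyer-exempt → 0% → $0.00
Subtotal = $1333.91; tax = $3.09; total due = $1337.00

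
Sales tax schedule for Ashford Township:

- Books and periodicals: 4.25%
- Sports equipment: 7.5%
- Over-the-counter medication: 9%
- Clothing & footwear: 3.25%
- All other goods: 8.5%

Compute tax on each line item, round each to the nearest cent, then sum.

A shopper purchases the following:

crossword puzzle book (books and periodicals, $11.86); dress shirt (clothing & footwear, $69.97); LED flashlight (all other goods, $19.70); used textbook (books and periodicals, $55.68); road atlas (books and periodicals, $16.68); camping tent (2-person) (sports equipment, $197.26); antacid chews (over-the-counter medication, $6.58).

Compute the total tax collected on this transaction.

Crossword puzzle book $11.86: books and periodicals → 4.25% → $0.50
Dress shirt $69.97: clothing & footwear → 3.25% → $2.27
LED flashlight $19.70: all other goods → 8.5% → $1.67
Used textbook $55.68: books and periodicals → 4.25% → $2.37
Road atlas $16.68: books and periodicals → 4.25% → $0.71
Camping tent (2-person) $197.26: sports equipment → 7.5% → $14.79
Antacid chews $6.58: over-the-counter medication → 9% → $0.59
Total tax = $0.50 + $2.27 + $1.67 + $2.37 + $0.71 + $14.79 + $0.59 = $22.90

$22.90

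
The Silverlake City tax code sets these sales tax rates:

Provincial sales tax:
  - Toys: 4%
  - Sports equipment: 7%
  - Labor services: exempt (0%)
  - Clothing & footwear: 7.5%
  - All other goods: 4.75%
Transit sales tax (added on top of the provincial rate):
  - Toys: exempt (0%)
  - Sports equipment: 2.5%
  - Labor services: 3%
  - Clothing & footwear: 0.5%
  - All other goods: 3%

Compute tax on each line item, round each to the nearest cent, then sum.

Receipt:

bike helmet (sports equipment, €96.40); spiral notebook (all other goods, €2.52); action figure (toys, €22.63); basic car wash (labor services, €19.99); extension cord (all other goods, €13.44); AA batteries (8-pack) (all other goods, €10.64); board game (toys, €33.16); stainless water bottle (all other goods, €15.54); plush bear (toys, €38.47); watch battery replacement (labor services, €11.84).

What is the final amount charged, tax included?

€281.79

Bike helmet €96.40: sports equipment → 7% + 2.5% transit = 9.5% → €9.16
Spiral notebook €2.52: all other goods → 4.75% + 3% transit = 7.75% → €0.20
Action figure €22.63: toys → 4% + 0% transit = 4% → €0.91
Basic car wash €19.99: labor services → 0% + 3% transit = 3% → €0.60
Extension cord €13.44: all other goods → 4.75% + 3% transit = 7.75% → €1.04
AA batteries (8-pack) €10.64: all other goods → 4.75% + 3% transit = 7.75% → €0.82
Board game €33.16: toys → 4% + 0% transit = 4% → €1.33
Stainless water bottle €15.54: all other goods → 4.75% + 3% transit = 7.75% → €1.20
Plush bear €38.47: toys → 4% + 0% transit = 4% → €1.54
Watch battery replacement €11.84: labor services → 0% + 3% transit = 3% → €0.36
Subtotal = €264.63; tax = €17.16; total due = €281.79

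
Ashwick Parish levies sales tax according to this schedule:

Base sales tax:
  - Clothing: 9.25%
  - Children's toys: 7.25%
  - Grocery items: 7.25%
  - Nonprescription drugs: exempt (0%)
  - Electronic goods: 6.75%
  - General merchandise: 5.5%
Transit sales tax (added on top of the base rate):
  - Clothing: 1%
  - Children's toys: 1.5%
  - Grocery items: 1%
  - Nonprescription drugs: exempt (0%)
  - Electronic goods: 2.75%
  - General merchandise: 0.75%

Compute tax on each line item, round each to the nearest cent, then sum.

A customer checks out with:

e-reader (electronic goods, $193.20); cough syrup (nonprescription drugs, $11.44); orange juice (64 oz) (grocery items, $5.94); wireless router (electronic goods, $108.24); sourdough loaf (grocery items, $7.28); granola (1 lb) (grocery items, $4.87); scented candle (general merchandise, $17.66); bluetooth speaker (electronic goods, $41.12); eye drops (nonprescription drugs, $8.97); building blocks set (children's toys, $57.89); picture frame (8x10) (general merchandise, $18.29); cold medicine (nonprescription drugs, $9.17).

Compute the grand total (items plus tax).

$525.41

E-reader $193.20: electronic goods → 6.75% + 2.75% transit = 9.5% → $18.35
Cough syrup $11.44: nonprescription drugs → 0% + 0% transit = 0% → $0.00
Orange juice (64 oz) $5.94: grocery items → 7.25% + 1% transit = 8.25% → $0.49
Wireless router $108.24: electronic goods → 6.75% + 2.75% transit = 9.5% → $10.28
Sourdough loaf $7.28: grocery items → 7.25% + 1% transit = 8.25% → $0.60
Granola (1 lb) $4.87: grocery items → 7.25% + 1% transit = 8.25% → $0.40
Scented candle $17.66: general merchandise → 5.5% + 0.75% transit = 6.25% → $1.10
Bluetooth speaker $41.12: electronic goods → 6.75% + 2.75% transit = 9.5% → $3.91
Eye drops $8.97: nonprescription drugs → 0% + 0% transit = 0% → $0.00
Building blocks set $57.89: children's toys → 7.25% + 1.5% transit = 8.75% → $5.07
Picture frame (8x10) $18.29: general merchandise → 5.5% + 0.75% transit = 6.25% → $1.14
Cold medicine $9.17: nonprescription drugs → 0% + 0% transit = 0% → $0.00
Subtotal = $484.07; tax = $41.34; total due = $525.41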